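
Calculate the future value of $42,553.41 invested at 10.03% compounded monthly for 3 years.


Compound interest formula: A = P(1 + r/n)^(nt)
A = $42,553.41 × (1 + 0.1003/12)^(12 × 3)
Growth factor: (1 + 0.1003/12)^36 = 1.3493857
A = $42,553.41 × 1.3493857
A = $57,420.96

A = P(1 + r/n)^(nt) = $57,420.96


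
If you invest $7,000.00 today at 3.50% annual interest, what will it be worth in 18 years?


Future value formula: FV = PV × (1 + r)^t
FV = $7,000.00 × (1 + 0.035)^18
FV = $7,000.00 × 1.857489
FV = $13,002.42

FV = PV × (1 + r)^t = $13,002.42


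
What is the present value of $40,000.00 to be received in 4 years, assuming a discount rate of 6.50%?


Present value formula: PV = FV / (1 + r)^t
PV = $40,000.00 / (1 + 0.065)^4
PV = $40,000.00 / 1.2864664
PV = $31,092.92

PV = FV / (1 + r)^t = $31,092.92


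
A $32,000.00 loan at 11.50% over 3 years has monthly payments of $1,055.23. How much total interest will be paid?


Total paid over the life of the loan = PMT × n.
Total paid = $1,055.23 × 36 = $37,988.28
Total interest = total paid − principal = $37,988.28 − $32,000.00 = $5,988.28

Total interest = (PMT × n) - PV = $5,988.28


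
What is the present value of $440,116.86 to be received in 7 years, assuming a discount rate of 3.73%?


Present value formula: PV = FV / (1 + r)^t
PV = $440,116.86 / (1 + 0.0373)^7
PV = $440,116.86 / 1.2922027
PV = $340,594.29

PV = FV / (1 + r)^t = $340,594.29


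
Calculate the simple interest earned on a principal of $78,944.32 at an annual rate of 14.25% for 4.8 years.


Simple interest formula: I = P × r × t
I = $78,944.32 × 0.1425 × 4.8
I = $53,997.91

I = P × r × t = $53,997.91


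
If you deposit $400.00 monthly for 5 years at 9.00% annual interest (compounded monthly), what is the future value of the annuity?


Future value of an ordinary annuity: FV = PMT × ((1 + r)^n − 1) / r
Monthly rate r = 0.09/12 = 0.0075, n = 60
FV = $400.00 × ((1 + 0.09/12)^60 − 1) / (0.09/12)
FV = $400.00 × 75.424137
FV = $30,169.65

FV = PMT × ((1+r)^n - 1)/r = $30,169.65


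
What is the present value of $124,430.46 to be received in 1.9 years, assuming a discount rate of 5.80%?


Present value formula: PV = FV / (1 + r)^t
PV = $124,430.46 / (1 + 0.058)^1.9
PV = $124,430.46 / 1.11307075
PV = $111,790.25

PV = FV / (1 + r)^t = $111,790.25


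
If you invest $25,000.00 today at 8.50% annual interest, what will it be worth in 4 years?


Future value formula: FV = PV × (1 + r)^t
FV = $25,000.00 × (1 + 0.085)^4
FV = $25,000.00 × 1.3858587
FV = $34,646.47

FV = PV × (1 + r)^t = $34,646.47


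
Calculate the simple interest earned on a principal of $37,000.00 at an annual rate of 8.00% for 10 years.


Simple interest formula: I = P × r × t
I = $37,000.00 × 0.08 × 10
I = $29,600.00

I = P × r × t = $29,600.00


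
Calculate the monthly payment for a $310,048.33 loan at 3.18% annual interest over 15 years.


Loan payment formula: PMT = PV × r / (1 − (1 + r)^(−n))
Monthly rate r = 0.0318/12 = 0.00265, n = 180 months
Denominator: 1 − (1 + 0.0318/12)^(−180) = 0.378966
PMT = $310,048.33 × (0.0318/12) / 0.378966
PMT = $2,168.08 per month

PMT = PV × r / (1-(1+r)^(-n)) = $2,168.08/month


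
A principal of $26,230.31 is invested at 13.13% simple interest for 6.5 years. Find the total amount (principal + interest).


Total amount formula: A = P(1 + rt) = P + P·r·t
Interest: I = P × r × t = $26,230.31 × 0.1313 × 6.5 = $22,386.26
A = P + I = $26,230.31 + $22,386.26 = $48,616.57

A = P + I = P(1 + rt) = $48,616.57


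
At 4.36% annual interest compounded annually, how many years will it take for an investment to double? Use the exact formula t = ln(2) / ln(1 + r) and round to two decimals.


Doubling condition: (1 + r)^t = 2
Take ln of both sides: t × ln(1 + r) = ln(2)
t = ln(2) / ln(1 + r)
t = 0.693147 / 0.042676
t = 16.24

t = ln(2) / ln(1 + r) = 16.24 years


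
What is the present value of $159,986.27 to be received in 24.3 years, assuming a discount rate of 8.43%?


Present value formula: PV = FV / (1 + r)^t
PV = $159,986.27 / (1 + 0.0843)^24.3
PV = $159,986.27 / 7.147132
PV = $22,384.68

PV = FV / (1 + r)^t = $22,384.68


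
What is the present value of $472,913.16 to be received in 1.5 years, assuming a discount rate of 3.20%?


Present value formula: PV = FV / (1 + r)^t
PV = $472,913.16 / (1 + 0.032)^1.5
PV = $472,913.16 / 1.04838198
PV = $451,088.60

PV = FV / (1 + r)^t = $451,088.60


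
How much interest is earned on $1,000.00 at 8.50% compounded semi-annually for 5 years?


Compound interest earned = final amount − principal.
A = P(1 + r/n)^(nt) = $1,000.00 × (1 + 0.085/2)^(2 × 5) = $1,516.21
Interest = A − P = $1,516.21 − $1,000.00 = $516.21

Interest = A - P = $516.21


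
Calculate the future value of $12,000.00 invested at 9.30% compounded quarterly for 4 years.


Compound interest formula: A = P(1 + r/n)^(nt)
A = $12,000.00 × (1 + 0.093/4)^(4 × 4)
Growth factor: (1 + 0.093/4)^16 = 1.444468
A = $12,000.00 × 1.444468
A = $17,333.62

A = P(1 + r/n)^(nt) = $17,333.62


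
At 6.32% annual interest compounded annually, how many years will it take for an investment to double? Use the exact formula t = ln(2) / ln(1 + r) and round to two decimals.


Doubling condition: (1 + r)^t = 2
Take ln of both sides: t × ln(1 + r) = ln(2)
t = ln(2) / ln(1 + r)
t = 0.693147 / 0.061283
t = 11.31

t = ln(2) / ln(1 + r) = 11.31 years


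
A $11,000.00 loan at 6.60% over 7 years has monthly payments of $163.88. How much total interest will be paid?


Total paid over the life of the loan = PMT × n.
Total paid = $163.88 × 84 = $13,765.92
Total interest = total paid − principal = $13,765.92 − $11,000.00 = $2,765.92

Total interest = (PMT × n) - PV = $2,765.92


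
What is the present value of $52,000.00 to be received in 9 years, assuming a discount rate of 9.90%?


Present value formula: PV = FV / (1 + r)^t
PV = $52,000.00 / (1 + 0.099)^9
PV = $52,000.00 / 2.3387254
PV = $22,234.33

PV = FV / (1 + r)^t = $22,234.33


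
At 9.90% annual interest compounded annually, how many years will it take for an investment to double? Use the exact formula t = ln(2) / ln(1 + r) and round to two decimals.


Doubling condition: (1 + r)^t = 2
Take ln of both sides: t × ln(1 + r) = ln(2)
t = ln(2) / ln(1 + r)
t = 0.693147 / 0.094401
t = 7.34

t = ln(2) / ln(1 + r) = 7.34 years


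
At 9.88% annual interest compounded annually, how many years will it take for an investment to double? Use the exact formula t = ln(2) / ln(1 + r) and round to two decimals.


Doubling condition: (1 + r)^t = 2
Take ln of both sides: t × ln(1 + r) = ln(2)
t = ln(2) / ln(1 + r)
t = 0.693147 / 0.094219
t = 7.36

t = ln(2) / ln(1 + r) = 7.36 years


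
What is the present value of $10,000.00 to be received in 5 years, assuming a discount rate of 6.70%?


Present value formula: PV = FV / (1 + r)^t
PV = $10,000.00 / (1 + 0.067)^5
PV = $10,000.00 / 1.383000
PV = $7,230.66

PV = FV / (1 + r)^t = $7,230.66


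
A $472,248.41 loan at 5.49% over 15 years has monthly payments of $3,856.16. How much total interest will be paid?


Total paid over the life of the loan = PMT × n.
Total paid = $3,856.16 × 180 = $694,108.80
Total interest = total paid − principal = $694,108.80 − $472,248.41 = $221,860.39

Total interest = (PMT × n) - PV = $221,860.39


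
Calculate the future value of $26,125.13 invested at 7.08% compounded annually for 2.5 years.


Compound interest formula: A = P(1 + r/n)^(nt)
A = $26,125.13 × (1 + 0.0708/1)^(1 × 2.5)
Growth factor: (1 + 0.0708/1)^2.5 = 1.1865086
A = $26,125.13 × 1.1865086
A = $30,997.69

A = P(1 + r/n)^(nt) = $30,997.69


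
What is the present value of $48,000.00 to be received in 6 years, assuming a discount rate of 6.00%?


Present value formula: PV = FV / (1 + r)^t
PV = $48,000.00 / (1 + 0.06)^6
PV = $48,000.00 / 1.418519
PV = $33,838.11

PV = FV / (1 + r)^t = $33,838.11


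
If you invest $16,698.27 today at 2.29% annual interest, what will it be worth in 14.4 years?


Future value formula: FV = PV × (1 + r)^t
FV = $16,698.27 × (1 + 0.0229)^14.4
FV = $16,698.27 × 1.385472
FV = $23,134.99

FV = PV × (1 + r)^t = $23,134.99


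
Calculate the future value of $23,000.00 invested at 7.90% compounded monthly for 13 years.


Compound interest formula: A = P(1 + r/n)^(nt)
A = $23,000.00 × (1 + 0.079/12)^(12 × 13)
Growth factor: (1 + 0.079/12)^156 = 2.7832915
A = $23,000.00 × 2.7832915
A = $64,015.70

A = P(1 + r/n)^(nt) = $64,015.70


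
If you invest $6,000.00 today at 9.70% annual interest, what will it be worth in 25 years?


Future value formula: FV = PV × (1 + r)^t
FV = $6,000.00 × (1 + 0.097)^25
FV = $6,000.00 × 10.119655
FV = $60,717.93

FV = PV × (1 + r)^t = $60,717.93


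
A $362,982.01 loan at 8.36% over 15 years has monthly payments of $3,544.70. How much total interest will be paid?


Total paid over the life of the loan = PMT × n.
Total paid = $3,544.70 × 180 = $638,046.00
Total interest = total paid − principal = $638,046.00 − $362,982.01 = $275,063.99

Total interest = (PMT × n) - PV = $275,063.99


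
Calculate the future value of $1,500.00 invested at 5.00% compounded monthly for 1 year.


Compound interest formula: A = P(1 + r/n)^(nt)
A = $1,500.00 × (1 + 0.05/12)^(12 × 1)
Growth factor: (1 + 0.05/12)^12 = 1.051162
A = $1,500.00 × 1.051162
A = $1,576.74

A = P(1 + r/n)^(nt) = $1,576.74


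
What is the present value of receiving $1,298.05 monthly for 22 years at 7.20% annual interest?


Present value of an ordinary annuity: PV = PMT × (1 − (1 + r)^(−n)) / r
Monthly rate r = 0.072/12 = 0.006, n = 264
PV = $1,298.05 × (1 − (1 + 0.072/12)^(−264)) / (0.072/12)
PV = $1,298.05 × 132.312308
PV = $171,747.99

PV = PMT × (1-(1+r)^(-n))/r = $171,747.99


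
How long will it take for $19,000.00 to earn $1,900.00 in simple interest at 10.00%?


Rearrange the simple interest formula for t:
I = P × r × t  ⇒  t = I / (P × r)
t = $1,900.00 / ($19,000.00 × 0.1)
t = 1

t = I/(P×r) = 1 year


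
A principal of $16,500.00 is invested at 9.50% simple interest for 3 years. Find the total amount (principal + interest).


Total amount formula: A = P(1 + rt) = P + P·r·t
Interest: I = P × r × t = $16,500.00 × 0.095 × 3 = $4,702.50
A = P + I = $16,500.00 + $4,702.50 = $21,202.50

A = P + I = P(1 + rt) = $21,202.50


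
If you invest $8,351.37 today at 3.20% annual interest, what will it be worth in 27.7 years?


Future value formula: FV = PV × (1 + r)^t
FV = $8,351.37 × (1 + 0.032)^27.7
FV = $8,351.37 × 2.3929169
FV = $19,984.13

FV = PV × (1 + r)^t = $19,984.13


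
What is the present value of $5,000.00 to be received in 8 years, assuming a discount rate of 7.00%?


Present value formula: PV = FV / (1 + r)^t
PV = $5,000.00 / (1 + 0.07)^8
PV = $5,000.00 / 1.718186
PV = $2,910.05

PV = FV / (1 + r)^t = $2,910.05


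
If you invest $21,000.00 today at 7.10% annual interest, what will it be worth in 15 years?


Future value formula: FV = PV × (1 + r)^t
FV = $21,000.00 × (1 + 0.071)^15
FV = $21,000.00 × 2.797964
FV = $58,757.24

FV = PV × (1 + r)^t = $58,757.24


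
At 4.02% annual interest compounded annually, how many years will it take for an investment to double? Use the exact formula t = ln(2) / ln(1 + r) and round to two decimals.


Doubling condition: (1 + r)^t = 2
Take ln of both sides: t × ln(1 + r) = ln(2)
t = ln(2) / ln(1 + r)
t = 0.693147 / 0.039413
t = 17.59

t = ln(2) / ln(1 + r) = 17.59 years


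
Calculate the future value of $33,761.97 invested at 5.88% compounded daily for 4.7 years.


Compound interest formula: A = P(1 + r/n)^(nt)
A = $33,761.97 × (1 + 0.0588/365)^(365 × 4.7)
Growth factor: (1 + 0.0588/365)^1715.5 = 1.318293
A = $33,761.97 × 1.318293
A = $44,508.17

A = P(1 + r/n)^(nt) = $44,508.17


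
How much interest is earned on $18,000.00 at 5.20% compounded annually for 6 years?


Compound interest earned = final amount − principal.
A = P(1 + r/n)^(nt) = $18,000.00 × (1 + 0.052/1)^(1 × 6) = $24,398.71
Interest = A − P = $24,398.71 − $18,000.00 = $6,398.71

Interest = A - P = $6,398.71


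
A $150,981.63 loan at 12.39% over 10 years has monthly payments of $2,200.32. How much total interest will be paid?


Total paid over the life of the loan = PMT × n.
Total paid = $2,200.32 × 120 = $264,038.40
Total interest = total paid − principal = $264,038.40 − $150,981.63 = $113,056.77

Total interest = (PMT × n) - PV = $113,056.77


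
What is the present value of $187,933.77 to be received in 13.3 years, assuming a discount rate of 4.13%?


Present value formula: PV = FV / (1 + r)^t
PV = $187,933.77 / (1 + 0.0413)^13.3
PV = $187,933.77 / 1.7130067
PV = $109,709.89

PV = FV / (1 + r)^t = $109,709.89


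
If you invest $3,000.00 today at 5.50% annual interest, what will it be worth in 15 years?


Future value formula: FV = PV × (1 + r)^t
FV = $3,000.00 × (1 + 0.055)^15
FV = $3,000.00 × 2.232476
FV = $6,697.43

FV = PV × (1 + r)^t = $6,697.43


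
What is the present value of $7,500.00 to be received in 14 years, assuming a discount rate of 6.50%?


Present value formula: PV = FV / (1 + r)^t
PV = $7,500.00 / (1 + 0.065)^14
PV = $7,500.00 / 2.414874
PV = $3,105.75

PV = FV / (1 + r)^t = $3,105.75


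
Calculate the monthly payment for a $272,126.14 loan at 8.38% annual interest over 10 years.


Loan payment formula: PMT = PV × r / (1 − (1 + r)^(−n))
Monthly rate r = 0.0838/12 ≈ 0.00698333, n = 120 months
Denominator: 1 − (1 + 0.0838/12)^(−120) = 0.5661635
PMT = $272,126.14 × (0.0838/12) / 0.5661635
PMT = $3,356.53 per month

PMT = PV × r / (1-(1+r)^(-n)) = $3,356.53/month


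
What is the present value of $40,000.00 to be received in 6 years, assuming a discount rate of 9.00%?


Present value formula: PV = FV / (1 + r)^t
PV = $40,000.00 / (1 + 0.09)^6
PV = $40,000.00 / 1.677100
PV = $23,850.69

PV = FV / (1 + r)^t = $23,850.69


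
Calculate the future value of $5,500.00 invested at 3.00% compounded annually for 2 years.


Compound interest formula: A = P(1 + r/n)^(nt)
A = $5,500.00 × (1 + 0.03/1)^(1 × 2)
Growth factor: (1 + 0.03/1)^2 = 1.060900
A = $5,500.00 × 1.060900
A = $5,834.95

A = P(1 + r/n)^(nt) = $5,834.95


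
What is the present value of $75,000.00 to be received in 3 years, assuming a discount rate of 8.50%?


Present value formula: PV = FV / (1 + r)^t
PV = $75,000.00 / (1 + 0.085)^3
PV = $75,000.00 / 1.277289
PV = $58,718.11

PV = FV / (1 + r)^t = $58,718.11


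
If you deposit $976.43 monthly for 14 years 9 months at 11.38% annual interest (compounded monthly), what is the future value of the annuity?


Future value of an ordinary annuity: FV = PMT × ((1 + r)^n − 1) / r
Monthly rate r = 0.1138/12 ≈ 0.00948333, n = 177
FV = $976.43 × ((1 + 0.1138/12)^177 − 1) / (0.1138/12)
FV = $976.43 × 455.069223
FV = $444,343.24

FV = PMT × ((1+r)^n - 1)/r = $444,343.24


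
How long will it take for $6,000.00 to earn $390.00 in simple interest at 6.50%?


Rearrange the simple interest formula for t:
I = P × r × t  ⇒  t = I / (P × r)
t = $390.00 / ($6,000.00 × 0.065)
t = 1

t = I/(P×r) = 1 year


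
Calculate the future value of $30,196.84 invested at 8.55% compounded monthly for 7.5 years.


Compound interest formula: A = P(1 + r/n)^(nt)
A = $30,196.84 × (1 + 0.0855/12)^(12 × 7.5)
Growth factor: (1 + 0.0855/12)^90 = 1.8945405
A = $30,196.84 × 1.8945405
A = $57,209.14

A = P(1 + r/n)^(nt) = $57,209.14


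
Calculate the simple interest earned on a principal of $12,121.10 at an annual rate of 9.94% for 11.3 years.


Simple interest formula: I = P × r × t
I = $12,121.10 × 0.0994 × 11.3
I = $13,614.66

I = P × r × t = $13,614.66


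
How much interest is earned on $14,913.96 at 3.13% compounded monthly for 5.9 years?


Compound interest earned = final amount − principal.
A = P(1 + r/n)^(nt) = $14,913.96 × (1 + 0.0313/12)^(12 × 5.9) = $17,934.52
Interest = A − P = $17,934.52 − $14,913.96 = $3,020.56

Interest = A - P = $3,020.56


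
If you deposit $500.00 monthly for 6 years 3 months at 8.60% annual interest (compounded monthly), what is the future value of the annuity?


Future value of an ordinary annuity: FV = PMT × ((1 + r)^n − 1) / r
Monthly rate r = 0.086/12 ≈ 0.00716667, n = 75
FV = $500.00 × ((1 + 0.086/12)^75 − 1) / (0.086/12)
FV = $500.00 × 98.852674
FV = $49,426.34

FV = PMT × ((1+r)^n - 1)/r = $49,426.34


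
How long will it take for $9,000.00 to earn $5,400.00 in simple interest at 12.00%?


Rearrange the simple interest formula for t:
I = P × r × t  ⇒  t = I / (P × r)
t = $5,400.00 / ($9,000.00 × 0.12)
t = 5

t = I/(P×r) = 5 years


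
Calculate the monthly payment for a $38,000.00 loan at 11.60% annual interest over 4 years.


Loan payment formula: PMT = PV × r / (1 − (1 + r)^(−n))
Monthly rate r = 0.116/12 ≈ 0.00966667, n = 48 months
Denominator: 1 − (1 + 0.116/12)^(−48) = 0.369834
PMT = $38,000.00 × (0.116/12) / 0.369834
PMT = $993.24 per month

PMT = PV × r / (1-(1+r)^(-n)) = $993.24/month


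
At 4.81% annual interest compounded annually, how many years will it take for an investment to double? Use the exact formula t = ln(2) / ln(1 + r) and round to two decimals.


Doubling condition: (1 + r)^t = 2
Take ln of both sides: t × ln(1 + r) = ln(2)
t = ln(2) / ln(1 + r)
t = 0.693147 / 0.046979
t = 14.75

t = ln(2) / ln(1 + r) = 14.75 years


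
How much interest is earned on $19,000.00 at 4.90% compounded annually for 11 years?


Compound interest earned = final amount − principal.
A = P(1 + r/n)^(nt) = $19,000.00 × (1 + 0.049/1)^(1 × 11) = $32,157.63
Interest = A − P = $32,157.63 − $19,000.00 = $13,157.63

Interest = A - P = $13,157.63


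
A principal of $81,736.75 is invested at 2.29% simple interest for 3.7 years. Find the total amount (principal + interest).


Total amount formula: A = P(1 + rt) = P + P·r·t
Interest: I = P × r × t = $81,736.75 × 0.0229 × 3.7 = $6,925.55
A = P + I = $81,736.75 + $6,925.55 = $88,662.30

A = P + I = P(1 + rt) = $88,662.30


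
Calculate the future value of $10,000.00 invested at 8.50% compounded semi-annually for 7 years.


Compound interest formula: A = P(1 + r/n)^(nt)
A = $10,000.00 × (1 + 0.085/2)^(2 × 7)
Growth factor: (1 + 0.085/2)^14 = 1.790873
A = $10,000.00 × 1.790873
A = $17,908.73

A = P(1 + r/n)^(nt) = $17,908.73


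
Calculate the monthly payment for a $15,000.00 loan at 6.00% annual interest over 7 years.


Loan payment formula: PMT = PV × r / (1 − (1 + r)^(−n))
Monthly rate r = 0.06/12 = 0.005, n = 84 months
Denominator: 1 − (1 + 0.06/12)^(−84) = 0.342265
PMT = $15,000.00 × (0.06/12) / 0.342265
PMT = $219.13 per month

PMT = PV × r / (1-(1+r)^(-n)) = $219.13/month


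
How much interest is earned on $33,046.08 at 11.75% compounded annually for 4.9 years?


Compound interest earned = final amount − principal.
A = P(1 + r/n)^(nt) = $33,046.08 × (1 + 0.1175/1)^(1 × 4.9) = $56,955.13
Interest = A − P = $56,955.13 − $33,046.08 = $23,909.05

Interest = A - P = $23,909.05


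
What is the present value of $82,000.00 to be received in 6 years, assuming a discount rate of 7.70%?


Present value formula: PV = FV / (1 + r)^t
PV = $82,000.00 / (1 + 0.077)^6
PV = $82,000.00 / 1.5606094
PV = $52,543.58

PV = FV / (1 + r)^t = $52,543.58


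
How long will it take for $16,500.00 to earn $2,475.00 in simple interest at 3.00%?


Rearrange the simple interest formula for t:
I = P × r × t  ⇒  t = I / (P × r)
t = $2,475.00 / ($16,500.00 × 0.03)
t = 5

t = I/(P×r) = 5 years


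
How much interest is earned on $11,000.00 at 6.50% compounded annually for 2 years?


Compound interest earned = final amount − principal.
A = P(1 + r/n)^(nt) = $11,000.00 × (1 + 0.065/1)^(1 × 2) = $12,476.47
Interest = A − P = $12,476.47 − $11,000.00 = $1,476.47

Interest = A - P = $1,476.47


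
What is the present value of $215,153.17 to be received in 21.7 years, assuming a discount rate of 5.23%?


Present value formula: PV = FV / (1 + r)^t
PV = $215,153.17 / (1 + 0.0523)^21.7
PV = $215,153.17 / 3.022934
PV = $71,173.62

PV = FV / (1 + r)^t = $71,173.62


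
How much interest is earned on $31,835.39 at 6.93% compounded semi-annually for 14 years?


Compound interest earned = final amount − principal.
A = P(1 + r/n)^(nt) = $31,835.39 × (1 + 0.0693/2)^(2 × 14) = $82,627.98
Interest = A − P = $82,627.98 − $31,835.39 = $50,792.59

Interest = A - P = $50,792.59


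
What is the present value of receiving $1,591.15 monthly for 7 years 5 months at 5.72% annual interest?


Present value of an ordinary annuity: PV = PMT × (1 − (1 + r)^(−n)) / r
Monthly rate r = 0.0572/12 ≈ 0.00476667, n = 89
PV = $1,591.15 × (1 − (1 + 0.0572/12)^(−89)) / (0.0572/12)
PV = $1,591.15 × 72.392105
PV = $115,186.70

PV = PMT × (1-(1+r)^(-n))/r = $115,186.70


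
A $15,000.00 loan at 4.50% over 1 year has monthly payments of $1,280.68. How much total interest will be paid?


Total paid over the life of the loan = PMT × n.
Total paid = $1,280.68 × 12 = $15,368.16
Total interest = total paid − principal = $15,368.16 − $15,000.00 = $368.16

Total interest = (PMT × n) - PV = $368.16


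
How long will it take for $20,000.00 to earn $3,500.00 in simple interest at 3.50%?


Rearrange the simple interest formula for t:
I = P × r × t  ⇒  t = I / (P × r)
t = $3,500.00 / ($20,000.00 × 0.035)
t = 5

t = I/(P×r) = 5 years


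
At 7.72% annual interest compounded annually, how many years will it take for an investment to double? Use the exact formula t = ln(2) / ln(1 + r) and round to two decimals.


Doubling condition: (1 + r)^t = 2
Take ln of both sides: t × ln(1 + r) = ln(2)
t = ln(2) / ln(1 + r)
t = 0.693147 / 0.074365
t = 9.32

t = ln(2) / ln(1 + r) = 9.32 years


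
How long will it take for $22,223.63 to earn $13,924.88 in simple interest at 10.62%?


Rearrange the simple interest formula for t:
I = P × r × t  ⇒  t = I / (P × r)
t = $13,924.88 / ($22,223.63 × 0.1062)
t = 5.9

t = I/(P×r) = 5.9 years


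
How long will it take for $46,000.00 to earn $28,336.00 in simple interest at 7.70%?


Rearrange the simple interest formula for t:
I = P × r × t  ⇒  t = I / (P × r)
t = $28,336.00 / ($46,000.00 × 0.077)
t = 8

t = I/(P×r) = 8 years


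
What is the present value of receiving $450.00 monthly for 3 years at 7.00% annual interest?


Present value of an ordinary annuity: PV = PMT × (1 − (1 + r)^(−n)) / r
Monthly rate r = 0.07/12 ≈ 0.00583333, n = 36
PV = $450.00 × (1 − (1 + 0.07/12)^(−36)) / (0.07/12)
PV = $450.00 × 32.386464
PV = $14,573.91

PV = PMT × (1-(1+r)^(-n))/r = $14,573.91


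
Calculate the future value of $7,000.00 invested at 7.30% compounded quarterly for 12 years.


Compound interest formula: A = P(1 + r/n)^(nt)
A = $7,000.00 × (1 + 0.073/4)^(4 × 12)
Growth factor: (1 + 0.073/4)^48 = 2.382386
A = $7,000.00 × 2.382386
A = $16,676.70

A = P(1 + r/n)^(nt) = $16,676.70


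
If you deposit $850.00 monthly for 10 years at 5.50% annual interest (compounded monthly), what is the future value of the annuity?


Future value of an ordinary annuity: FV = PMT × ((1 + r)^n − 1) / r
Monthly rate r = 0.055/12 ≈ 0.00458333, n = 120
FV = $850.00 × ((1 + 0.055/12)^120 − 1) / (0.055/12)
FV = $850.00 × 159.507582
FV = $135,581.44

FV = PMT × ((1+r)^n - 1)/r = $135,581.44


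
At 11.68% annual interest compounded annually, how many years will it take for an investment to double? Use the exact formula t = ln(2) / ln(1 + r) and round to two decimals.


Doubling condition: (1 + r)^t = 2
Take ln of both sides: t × ln(1 + r) = ln(2)
t = ln(2) / ln(1 + r)
t = 0.693147 / 0.110467
t = 6.27

t = ln(2) / ln(1 + r) = 6.27 years


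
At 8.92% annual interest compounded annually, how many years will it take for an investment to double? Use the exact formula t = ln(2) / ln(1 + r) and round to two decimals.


Doubling condition: (1 + r)^t = 2
Take ln of both sides: t × ln(1 + r) = ln(2)
t = ln(2) / ln(1 + r)
t = 0.693147 / 0.085443
t = 8.11

t = ln(2) / ln(1 + r) = 8.11 years


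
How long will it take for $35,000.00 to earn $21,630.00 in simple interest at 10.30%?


Rearrange the simple interest formula for t:
I = P × r × t  ⇒  t = I / (P × r)
t = $21,630.00 / ($35,000.00 × 0.103)
t = 6

t = I/(P×r) = 6 years


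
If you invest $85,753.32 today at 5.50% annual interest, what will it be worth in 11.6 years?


Future value formula: FV = PV × (1 + r)^t
FV = $85,753.32 × (1 + 0.055)^11.6
FV = $85,753.32 × 1.8609235
FV = $159,580.37

FV = PV × (1 + r)^t = $159,580.37


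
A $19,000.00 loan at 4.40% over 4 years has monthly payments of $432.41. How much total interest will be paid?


Total paid over the life of the loan = PMT × n.
Total paid = $432.41 × 48 = $20,755.68
Total interest = total paid − principal = $20,755.68 − $19,000.00 = $1,755.68

Total interest = (PMT × n) - PV = $1,755.68


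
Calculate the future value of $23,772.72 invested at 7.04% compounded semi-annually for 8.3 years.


Compound interest formula: A = P(1 + r/n)^(nt)
A = $23,772.72 × (1 + 0.0704/2)^(2 × 8.3)
Growth factor: (1 + 0.0704/2)^16.6 = 1.7758357
A = $23,772.72 × 1.7758357
A = $42,216.44

A = P(1 + r/n)^(nt) = $42,216.44


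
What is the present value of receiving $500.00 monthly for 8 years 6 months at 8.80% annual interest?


Present value of an ordinary annuity: PV = PMT × (1 − (1 + r)^(−n)) / r
Monthly rate r = 0.088/12 ≈ 0.00733333, n = 102
PV = $500.00 × (1 − (1 + 0.088/12)^(−102)) / (0.088/12)
PV = $500.00 × 71.644661
PV = $35,822.33

PV = PMT × (1-(1+r)^(-n))/r = $35,822.33


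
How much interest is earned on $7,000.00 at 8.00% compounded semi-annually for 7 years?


Compound interest earned = final amount − principal.
A = P(1 + r/n)^(nt) = $7,000.00 × (1 + 0.08/2)^(2 × 7) = $12,121.74
Interest = A − P = $12,121.74 − $7,000.00 = $5,121.74

Interest = A - P = $5,121.74


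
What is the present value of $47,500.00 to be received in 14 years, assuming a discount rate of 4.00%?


Present value formula: PV = FV / (1 + r)^t
PV = $47,500.00 / (1 + 0.04)^14
PV = $47,500.00 / 1.731676
PV = $27,430.07

PV = FV / (1 + r)^t = $27,430.07


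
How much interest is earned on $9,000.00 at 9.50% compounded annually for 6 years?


Compound interest earned = final amount − principal.
A = P(1 + r/n)^(nt) = $9,000.00 × (1 + 0.095/1)^(1 × 6) = $15,514.12
Interest = A − P = $15,514.12 − $9,000.00 = $6,514.12

Interest = A - P = $6,514.12


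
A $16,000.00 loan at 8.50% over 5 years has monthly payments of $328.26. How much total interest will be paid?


Total paid over the life of the loan = PMT × n.
Total paid = $328.26 × 60 = $19,695.60
Total interest = total paid − principal = $19,695.60 − $16,000.00 = $3,695.60

Total interest = (PMT × n) - PV = $3,695.60


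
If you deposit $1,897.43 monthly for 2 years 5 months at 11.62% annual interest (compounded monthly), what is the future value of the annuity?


Future value of an ordinary annuity: FV = PMT × ((1 + r)^n − 1) / r
Monthly rate r = 0.1162/12 ≈ 0.00968333, n = 29
FV = $1,897.43 × ((1 + 0.1162/12)^29 − 1) / (0.1162/12)
FV = $1,897.43 × 33.296709
FV = $63,178.17

FV = PMT × ((1+r)^n - 1)/r = $63,178.17


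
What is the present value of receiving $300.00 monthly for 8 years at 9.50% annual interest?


Present value of an ordinary annuity: PV = PMT × (1 − (1 + r)^(−n)) / r
Monthly rate r = 0.095/12 ≈ 0.00791667, n = 96
PV = $300.00 × (1 − (1 + 0.095/12)^(−96)) / (0.095/12)
PV = $300.00 × 67.065090
PV = $20,119.53

PV = PMT × (1-(1+r)^(-n))/r = $20,119.53


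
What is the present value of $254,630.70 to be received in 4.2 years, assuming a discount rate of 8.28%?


Present value formula: PV = FV / (1 + r)^t
PV = $254,630.70 / (1 + 0.0828)^4.2
PV = $254,630.70 / 1.3966984
PV = $182,309.01

PV = FV / (1 + r)^t = $182,309.01


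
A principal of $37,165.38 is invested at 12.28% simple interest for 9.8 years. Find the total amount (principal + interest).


Total amount formula: A = P(1 + rt) = P + P·r·t
Interest: I = P × r × t = $37,165.38 × 0.1228 × 9.8 = $44,726.30
A = P + I = $37,165.38 + $44,726.30 = $81,891.68

A = P + I = P(1 + rt) = $81,891.68


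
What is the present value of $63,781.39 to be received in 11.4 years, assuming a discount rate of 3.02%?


Present value formula: PV = FV / (1 + r)^t
PV = $63,781.39 / (1 + 0.0302)^11.4
PV = $63,781.39 / 1.4038012
PV = $45,434.77

PV = FV / (1 + r)^t = $45,434.77


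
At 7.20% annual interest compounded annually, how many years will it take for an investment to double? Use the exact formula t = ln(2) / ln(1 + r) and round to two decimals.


Doubling condition: (1 + r)^t = 2
Take ln of both sides: t × ln(1 + r) = ln(2)
t = ln(2) / ln(1 + r)
t = 0.693147 / 0.069526
t = 9.97

t = ln(2) / ln(1 + r) = 9.97 years


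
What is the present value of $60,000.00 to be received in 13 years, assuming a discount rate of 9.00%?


Present value formula: PV = FV / (1 + r)^t
PV = $60,000.00 / (1 + 0.09)^13
PV = $60,000.00 / 3.065805
PV = $19,570.72

PV = FV / (1 + r)^t = $19,570.72


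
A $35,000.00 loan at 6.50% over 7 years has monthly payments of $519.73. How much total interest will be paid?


Total paid over the life of the loan = PMT × n.
Total paid = $519.73 × 84 = $43,657.32
Total interest = total paid − principal = $43,657.32 − $35,000.00 = $8,657.32

Total interest = (PMT × n) - PV = $8,657.32


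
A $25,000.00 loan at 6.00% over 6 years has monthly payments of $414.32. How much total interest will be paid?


Total paid over the life of the loan = PMT × n.
Total paid = $414.32 × 72 = $29,831.04
Total interest = total paid − principal = $29,831.04 − $25,000.00 = $4,831.04

Total interest = (PMT × n) - PV = $4,831.04


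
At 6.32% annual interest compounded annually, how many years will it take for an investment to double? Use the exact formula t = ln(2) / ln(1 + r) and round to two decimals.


Doubling condition: (1 + r)^t = 2
Take ln of both sides: t × ln(1 + r) = ln(2)
t = ln(2) / ln(1 + r)
t = 0.693147 / 0.061283
t = 11.31

t = ln(2) / ln(1 + r) = 11.31 years


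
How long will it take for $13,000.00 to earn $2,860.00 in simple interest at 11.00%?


Rearrange the simple interest formula for t:
I = P × r × t  ⇒  t = I / (P × r)
t = $2,860.00 / ($13,000.00 × 0.11)
t = 2

t = I/(P×r) = 2 years


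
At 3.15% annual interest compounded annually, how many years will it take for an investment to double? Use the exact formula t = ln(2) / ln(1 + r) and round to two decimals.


Doubling condition: (1 + r)^t = 2
Take ln of both sides: t × ln(1 + r) = ln(2)
t = ln(2) / ln(1 + r)
t = 0.693147 / 0.031014
t = 22.35

t = ln(2) / ln(1 + r) = 22.35 years


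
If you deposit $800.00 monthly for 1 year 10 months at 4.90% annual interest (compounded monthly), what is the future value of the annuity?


Future value of an ordinary annuity: FV = PMT × ((1 + r)^n − 1) / r
Monthly rate r = 0.049/12 ≈ 0.00408333, n = 22
FV = $800.00 × ((1 + 0.049/12)^22 − 1) / (0.049/12)
FV = $800.00 × 22.969433
FV = $18,375.55

FV = PMT × ((1+r)^n - 1)/r = $18,375.55


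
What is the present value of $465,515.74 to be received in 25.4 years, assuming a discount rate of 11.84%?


Present value formula: PV = FV / (1 + r)^t
PV = $465,515.74 / (1 + 0.1184)^25.4
PV = $465,515.74 / 17.1540955
PV = $27,137.29

PV = FV / (1 + r)^t = $27,137.29


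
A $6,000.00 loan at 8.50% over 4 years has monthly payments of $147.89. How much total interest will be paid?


Total paid over the life of the loan = PMT × n.
Total paid = $147.89 × 48 = $7,098.72
Total interest = total paid − principal = $7,098.72 − $6,000.00 = $1,098.72

Total interest = (PMT × n) - PV = $1,098.72


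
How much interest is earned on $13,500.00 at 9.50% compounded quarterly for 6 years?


Compound interest earned = final amount − principal.
A = P(1 + r/n)^(nt) = $13,500.00 × (1 + 0.095/4)^(4 × 6) = $23,713.07
Interest = A − P = $23,713.07 − $13,500.00 = $10,213.07

Interest = A - P = $10,213.07


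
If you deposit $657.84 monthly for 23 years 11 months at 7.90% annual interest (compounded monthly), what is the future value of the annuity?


Future value of an ordinary annuity: FV = PMT × ((1 + r)^n − 1) / r
Monthly rate r = 0.079/12 ≈ 0.00658333, n = 287
FV = $657.84 × ((1 + 0.079/12)^287 − 1) / (0.079/12)
FV = $657.84 × 846.785428
FV = $557,049.33

FV = PMT × ((1+r)^n - 1)/r = $557,049.33


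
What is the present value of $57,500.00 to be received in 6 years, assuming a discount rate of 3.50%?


Present value formula: PV = FV / (1 + r)^t
PV = $57,500.00 / (1 + 0.035)^6
PV = $57,500.00 / 1.2292553
PV = $46,776.29

PV = FV / (1 + r)^t = $46,776.29


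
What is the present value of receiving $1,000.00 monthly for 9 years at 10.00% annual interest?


Present value of an ordinary annuity: PV = PMT × (1 − (1 + r)^(−n)) / r
Monthly rate r = 0.1/12 ≈ 0.00833333, n = 108
PV = $1,000.00 × (1 − (1 + 0.1/12)^(−108)) / (0.1/12)
PV = $1,000.00 × 71.0293549
PV = $71,029.35

PV = PMT × (1-(1+r)^(-n))/r = $71,029.35


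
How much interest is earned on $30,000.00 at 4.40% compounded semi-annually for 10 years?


Compound interest earned = final amount − principal.
A = P(1 + r/n)^(nt) = $30,000.00 × (1 + 0.044/2)^(2 × 10) = $46,359.55
Interest = A − P = $46,359.55 − $30,000.00 = $16,359.55

Interest = A - P = $16,359.55


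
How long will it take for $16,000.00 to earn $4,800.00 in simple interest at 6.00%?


Rearrange the simple interest formula for t:
I = P × r × t  ⇒  t = I / (P × r)
t = $4,800.00 / ($16,000.00 × 0.06)
t = 5

t = I/(P×r) = 5 years


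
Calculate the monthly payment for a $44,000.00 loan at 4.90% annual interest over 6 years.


Loan payment formula: PMT = PV × r / (1 − (1 + r)^(−n))
Monthly rate r = 0.049/12 ≈ 0.00408333, n = 72 months
Denominator: 1 − (1 + 0.049/12)^(−72) = 0.254277
PMT = $44,000.00 × (0.049/12) / 0.254277
PMT = $706.58 per month

PMT = PV × r / (1-(1+r)^(-n)) = $706.58/month


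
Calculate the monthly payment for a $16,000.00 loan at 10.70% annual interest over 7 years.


Loan payment formula: PMT = PV × r / (1 − (1 + r)^(−n))
Monthly rate r = 0.107/12 ≈ 0.00891667, n = 84 months
Denominator: 1 − (1 + 0.107/12)^(−84) = 0.525589
PMT = $16,000.00 × (0.107/12) / 0.525589
PMT = $271.44 per month

PMT = PV × r / (1-(1+r)^(-n)) = $271.44/month


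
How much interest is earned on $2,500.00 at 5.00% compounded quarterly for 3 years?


Compound interest earned = final amount − principal.
A = P(1 + r/n)^(nt) = $2,500.00 × (1 + 0.05/4)^(4 × 3) = $2,901.89
Interest = A − P = $2,901.89 − $2,500.00 = $401.89

Interest = A - P = $401.89


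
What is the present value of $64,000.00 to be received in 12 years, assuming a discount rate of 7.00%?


Present value formula: PV = FV / (1 + r)^t
PV = $64,000.00 / (1 + 0.07)^12
PV = $64,000.00 / 2.2521916
PV = $28,416.77

PV = FV / (1 + r)^t = $28,416.77


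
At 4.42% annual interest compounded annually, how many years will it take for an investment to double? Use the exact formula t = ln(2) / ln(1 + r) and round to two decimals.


Doubling condition: (1 + r)^t = 2
Take ln of both sides: t × ln(1 + r) = ln(2)
t = ln(2) / ln(1 + r)
t = 0.693147 / 0.043251
t = 16.03

t = ln(2) / ln(1 + r) = 16.03 years


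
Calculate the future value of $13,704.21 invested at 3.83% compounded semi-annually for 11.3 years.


Compound interest formula: A = P(1 + r/n)^(nt)
A = $13,704.21 × (1 + 0.0383/2)^(2 × 11.3)
Growth factor: (1 + 0.0383/2)^22.6 = 1.5352576
A = $13,704.21 × 1.5352576
A = $21,039.49

A = P(1 + r/n)^(nt) = $21,039.49


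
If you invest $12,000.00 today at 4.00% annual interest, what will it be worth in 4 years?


Future value formula: FV = PV × (1 + r)^t
FV = $12,000.00 × (1 + 0.04)^4
FV = $12,000.00 × 1.1698586
FV = $14,038.30

FV = PV × (1 + r)^t = $14,038.30


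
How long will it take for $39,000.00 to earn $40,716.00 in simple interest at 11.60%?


Rearrange the simple interest formula for t:
I = P × r × t  ⇒  t = I / (P × r)
t = $40,716.00 / ($39,000.00 × 0.116)
t = 9

t = I/(P×r) = 9 years


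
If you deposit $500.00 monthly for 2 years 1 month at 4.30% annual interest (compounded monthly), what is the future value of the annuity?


Future value of an ordinary annuity: FV = PMT × ((1 + r)^n − 1) / r
Monthly rate r = 0.043/12 ≈ 0.00358333, n = 25
FV = $500.00 × ((1 + 0.043/12)^25 − 1) / (0.043/12)
FV = $500.00 × 26.105124
FV = $13,052.56

FV = PMT × ((1+r)^n - 1)/r = $13,052.56


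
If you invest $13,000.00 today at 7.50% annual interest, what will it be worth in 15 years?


Future value formula: FV = PV × (1 + r)^t
FV = $13,000.00 × (1 + 0.075)^15
FV = $13,000.00 × 2.9588774
FV = $38,465.41

FV = PV × (1 + r)^t = $38,465.41


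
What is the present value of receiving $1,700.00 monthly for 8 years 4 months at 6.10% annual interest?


Present value of an ordinary annuity: PV = PMT × (1 − (1 + r)^(−n)) / r
Monthly rate r = 0.061/12 ≈ 0.00508333, n = 100
PV = $1,700.00 × (1 − (1 + 0.061/12)^(−100)) / (0.061/12)
PV = $1,700.00 × 78.241523
PV = $133,010.59

PV = PMT × (1-(1+r)^(-n))/r = $133,010.59


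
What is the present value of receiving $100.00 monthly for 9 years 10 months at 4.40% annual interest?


Present value of an ordinary annuity: PV = PMT × (1 − (1 + r)^(−n)) / r
Monthly rate r = 0.044/12 ≈ 0.00366667, n = 118
PV = $100.00 × (1 − (1 + 0.044/12)^(−118)) / (0.044/12)
PV = $100.00 × 95.648103
PV = $9,564.81

PV = PMT × (1-(1+r)^(-n))/r = $9,564.81


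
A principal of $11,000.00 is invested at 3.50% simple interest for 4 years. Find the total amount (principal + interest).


Total amount formula: A = P(1 + rt) = P + P·r·t
Interest: I = P × r × t = $11,000.00 × 0.035 × 4 = $1,540.00
A = P + I = $11,000.00 + $1,540.00 = $12,540.00

A = P + I = P(1 + rt) = $12,540.00


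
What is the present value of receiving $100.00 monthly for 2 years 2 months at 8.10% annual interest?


Present value of an ordinary annuity: PV = PMT × (1 − (1 + r)^(−n)) / r
Monthly rate r = 0.081/12 = 0.00675, n = 26
PV = $100.00 × (1 − (1 + 0.081/12)^(−26)) / (0.081/12)
PV = $100.00 × 23.772994
PV = $2,377.30

PV = PMT × (1-(1+r)^(-n))/r = $2,377.30


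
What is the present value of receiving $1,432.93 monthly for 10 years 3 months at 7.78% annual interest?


Present value of an ordinary annuity: PV = PMT × (1 − (1 + r)^(−n)) / r
Monthly rate r = 0.0778/12 ≈ 0.00648333, n = 123
PV = $1,432.93 × (1 − (1 + 0.0778/12)^(−123)) / (0.0778/12)
PV = $1,432.93 × 84.580379
PV = $121,197.76

PV = PMT × (1-(1+r)^(-n))/r = $121,197.76


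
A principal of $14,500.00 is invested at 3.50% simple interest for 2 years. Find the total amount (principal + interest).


Total amount formula: A = P(1 + rt) = P + P·r·t
Interest: I = P × r × t = $14,500.00 × 0.035 × 2 = $1,015.00
A = P + I = $14,500.00 + $1,015.00 = $15,515.00

A = P + I = P(1 + rt) = $15,515.00


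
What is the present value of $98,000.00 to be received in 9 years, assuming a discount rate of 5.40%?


Present value formula: PV = FV / (1 + r)^t
PV = $98,000.00 / (1 + 0.054)^9
PV = $98,000.00 / 1.6053343
PV = $61,046.47

PV = FV / (1 + r)^t = $61,046.47


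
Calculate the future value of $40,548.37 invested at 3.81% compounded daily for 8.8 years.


Compound interest formula: A = P(1 + r/n)^(nt)
A = $40,548.37 × (1 + 0.0381/365)^(365 × 8.8)
Growth factor: (1 + 0.0381/365)^3212 = 1.3983074
A = $40,548.37 × 1.3983074
A = $56,699.09

A = P(1 + r/n)^(nt) = $56,699.09
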